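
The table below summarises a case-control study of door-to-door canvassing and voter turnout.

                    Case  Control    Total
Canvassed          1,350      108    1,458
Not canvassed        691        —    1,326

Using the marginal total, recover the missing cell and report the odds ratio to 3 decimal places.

The missing cell is in the unexposed row: 1326 − 691 = 635.
So a = 1350, b = 108, c = 691, d = 635.
OR = (a·d)/(b·c) = (1350 × 635) / (108 × 691) = 857250 / 74628 = 11.48698

11.487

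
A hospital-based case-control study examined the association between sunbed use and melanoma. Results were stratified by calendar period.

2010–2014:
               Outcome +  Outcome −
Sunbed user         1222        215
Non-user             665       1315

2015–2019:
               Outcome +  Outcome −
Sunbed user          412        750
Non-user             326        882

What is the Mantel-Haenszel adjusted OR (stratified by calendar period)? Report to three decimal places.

4.300

OR_MH = Σ(aᵢdᵢ/nᵢ) / Σ(bᵢcᵢ/nᵢ), where nᵢ is the stratum total.
Stratum 1 (2010–2014): n = 3417; a·d/n = 1222·1315/3417 = 470.2751; b·c/n = 215·665/3417 = 41.8423
Stratum 2 (2015–2019): n = 2370; a·d/n = 412·882/2370 = 153.3266; b·c/n = 750·326/2370 = 103.1646
OR_MH = (470.2751 + 153.3266) / (41.8423 + 103.1646) = 623.6017 / 145.0068 = 4.30050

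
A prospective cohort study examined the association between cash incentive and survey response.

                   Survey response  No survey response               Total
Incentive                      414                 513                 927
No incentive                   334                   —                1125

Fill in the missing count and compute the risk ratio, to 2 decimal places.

1.50

The missing cell is in the unexposed row: 1125 − 334 = 791.
So a = 414, b = 513, c = 334, d = 791.
RR = [a/(a+b)] / [c/(c+d)] = (414/927) / (334/1125) = 0.44660/0.29689 = 1.50427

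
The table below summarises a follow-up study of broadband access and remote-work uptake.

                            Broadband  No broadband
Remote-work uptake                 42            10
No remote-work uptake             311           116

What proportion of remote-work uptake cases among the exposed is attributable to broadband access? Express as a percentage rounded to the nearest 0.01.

Reading the table with exposure as columns: a = 42 (Broadband, case), b = 311 (Broadband, non-case), c = 10 (No broadband, case), d = 116.
Risk in exposed = 42/353 = 0.11898; risk in unexposed = 10/126 = 0.07937.
RR = 0.11898/0.07937 = 1.49915
AR% = (RR − 1)/RR × 100 = (1.49915 − 1)/1.49915 × 100 = 33.2955%

33.30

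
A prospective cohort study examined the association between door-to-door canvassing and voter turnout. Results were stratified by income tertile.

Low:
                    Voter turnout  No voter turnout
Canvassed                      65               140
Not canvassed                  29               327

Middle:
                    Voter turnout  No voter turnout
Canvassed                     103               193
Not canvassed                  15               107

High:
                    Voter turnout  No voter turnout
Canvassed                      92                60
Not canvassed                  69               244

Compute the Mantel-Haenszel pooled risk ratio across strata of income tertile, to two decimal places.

3.04

RR_MH = Σ(aᵢ·n₀ᵢ/nᵢ) / Σ(cᵢ·n₁ᵢ/nᵢ), with n₁ᵢ = aᵢ+bᵢ (exposed), n₀ᵢ = cᵢ+dᵢ (unexposed), nᵢ = n₁ᵢ+n₀ᵢ.
Stratum 1 (Low): n₁ = 205, n₀ = 356, n = 561; a·n₀/n = 65·356/561 = 41.2478; c·n₁/n = 29·205/561 = 10.5971
Stratum 2 (Middle): n₁ = 296, n₀ = 122, n = 418; a·n₀/n = 103·122/418 = 30.0622; c·n₁/n = 15·296/418 = 10.6220
Stratum 3 (High): n₁ = 152, n₀ = 313, n = 465; a·n₀/n = 92·313/465 = 61.9269; c·n₁/n = 69·152/465 = 22.5548
RR_MH = (41.2478 + 30.0622 + 61.9269) / (10.5971 + 10.6220 + 22.5548) = 133.2369 / 43.7740 = 3.04374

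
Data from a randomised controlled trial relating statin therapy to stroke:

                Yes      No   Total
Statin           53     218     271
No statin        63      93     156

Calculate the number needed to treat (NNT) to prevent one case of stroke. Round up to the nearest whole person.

5

Risk in treated group = 53/271 = 0.19557; risk in control = 63/156 = 0.40385.
Absolute risk reduction = 0.40385 − 0.19557 = 0.20827
NNT = 1 / ARR = 1 / 0.20827 = 4.801 → round up → 5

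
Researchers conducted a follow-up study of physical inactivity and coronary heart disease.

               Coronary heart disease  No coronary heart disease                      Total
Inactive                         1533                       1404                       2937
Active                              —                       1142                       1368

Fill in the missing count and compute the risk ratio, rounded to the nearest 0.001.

The missing cell is in the unexposed row: 1368 − 1142 = 226.
So a = 1533, b = 1404, c = 226, d = 1142.
RR = [a/(a+b)] / [c/(c+d)] = (1533/2937) / (226/1368) = 0.52196/0.16520 = 3.15948

3.159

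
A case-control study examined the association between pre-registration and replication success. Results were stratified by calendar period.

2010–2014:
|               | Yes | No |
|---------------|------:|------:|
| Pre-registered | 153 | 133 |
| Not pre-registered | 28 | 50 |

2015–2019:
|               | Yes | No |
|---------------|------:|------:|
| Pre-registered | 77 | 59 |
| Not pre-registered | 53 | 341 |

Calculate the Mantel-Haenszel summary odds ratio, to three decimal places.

OR_MH = Σ(aᵢdᵢ/nᵢ) / Σ(bᵢcᵢ/nᵢ), where nᵢ is the stratum total.
Stratum 1 (2010–2014): n = 364; a·d/n = 153·50/364 = 21.0165; b·c/n = 133·28/364 = 10.2308
Stratum 2 (2015–2019): n = 530; a·d/n = 77·341/530 = 49.5415; b·c/n = 59·53/530 = 5.9000
OR_MH = (21.0165 + 49.5415) / (10.2308 + 5.9000) = 70.5580 / 16.1308 = 4.37412

4.374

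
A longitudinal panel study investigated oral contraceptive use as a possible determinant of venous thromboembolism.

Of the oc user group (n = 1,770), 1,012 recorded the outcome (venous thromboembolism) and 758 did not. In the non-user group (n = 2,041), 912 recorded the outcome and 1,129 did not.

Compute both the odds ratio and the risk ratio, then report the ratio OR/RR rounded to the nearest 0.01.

1.29

From the description: a = 1012, b = 758, c = 912, d = 1129.
OR = (1012·1129)/(758·912) = 1142548/691296 = 1.65276
Risk in exposed = 1012/1770 = 0.57175; risk in unexposed = 912/2041 = 0.44684; RR = 1.27954
OR/RR = 1.65276 / 1.27954 = 1.29168
The outcome is not rare, so the OR lies further from 1 than the RR.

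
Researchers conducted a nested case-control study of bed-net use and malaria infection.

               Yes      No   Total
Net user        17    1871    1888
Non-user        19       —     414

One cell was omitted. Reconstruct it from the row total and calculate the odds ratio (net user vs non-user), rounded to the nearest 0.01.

The missing cell is in the unexposed row: 414 − 19 = 395.
So a = 17, b = 1871, c = 19, d = 395.
OR = (a·d)/(b·c) = (17 × 395) / (1871 × 19) = 6715 / 35549 = 0.18889

0.19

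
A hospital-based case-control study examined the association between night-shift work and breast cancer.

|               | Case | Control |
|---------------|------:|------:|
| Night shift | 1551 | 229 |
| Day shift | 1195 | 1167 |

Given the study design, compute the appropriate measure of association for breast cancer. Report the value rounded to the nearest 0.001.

Cells: a = 1551, b = 229, c = 1195, d = 1167.
This is a hospital-based case-control study: participants were sampled on outcome status, so risks in the source population cannot be estimated directly — relative risk is not valid here. The odds ratio is the appropriate measure.
OR = (a·d)/(b·c) = (1551 × 1167) / (229 × 1195) = 1810017 / 273655 = 6.61423

6.614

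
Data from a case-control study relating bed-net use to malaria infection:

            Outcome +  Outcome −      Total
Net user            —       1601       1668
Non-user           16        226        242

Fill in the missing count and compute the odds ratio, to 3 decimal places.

The missing cell is in the exposed row: 1668 − 1601 = 67.
So a = 67, b = 1601, c = 16, d = 226.
OR = (a·d)/(b·c) = (67 × 226) / (1601 × 16) = 15142 / 25616 = 0.59111

0.591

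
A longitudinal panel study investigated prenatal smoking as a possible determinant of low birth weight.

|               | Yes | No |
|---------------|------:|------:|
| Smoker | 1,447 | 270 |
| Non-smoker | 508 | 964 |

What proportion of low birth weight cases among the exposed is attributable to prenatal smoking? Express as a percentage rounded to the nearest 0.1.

Cells: a = 1447, b = 270, c = 508, d = 964.
Risk in exposed = 1447/1717 = 0.84275; risk in unexposed = 508/1472 = 0.34511.
RR = 0.84275/0.34511 = 2.44198
AR% = (RR − 1)/RR × 100 = (2.44198 − 1)/2.44198 × 100 = 59.0496%

59.0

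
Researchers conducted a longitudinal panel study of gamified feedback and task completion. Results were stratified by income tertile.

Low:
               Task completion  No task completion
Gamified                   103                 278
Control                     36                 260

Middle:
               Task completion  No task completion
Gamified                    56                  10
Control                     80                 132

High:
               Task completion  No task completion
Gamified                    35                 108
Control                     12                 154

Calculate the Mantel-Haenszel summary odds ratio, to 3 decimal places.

OR_MH = Σ(aᵢdᵢ/nᵢ) / Σ(bᵢcᵢ/nᵢ), where nᵢ is the stratum total.
Stratum 1 (Low): n = 677; a·d/n = 103·260/677 = 39.5569; b·c/n = 278·36/677 = 14.7829
Stratum 2 (Middle): n = 278; a·d/n = 56·132/278 = 26.5899; b·c/n = 10·80/278 = 2.8777
Stratum 3 (High): n = 309; a·d/n = 35·154/309 = 17.4434; b·c/n = 108·12/309 = 4.1942
OR_MH = (39.5569 + 26.5899 + 17.4434) / (14.7829 + 2.8777 + 4.1942) = 83.5902 / 21.8547 = 3.82481

3.825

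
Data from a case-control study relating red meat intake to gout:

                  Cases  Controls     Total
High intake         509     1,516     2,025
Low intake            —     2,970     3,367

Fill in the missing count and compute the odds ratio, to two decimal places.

2.51

The missing cell is in the unexposed row: 3367 − 2970 = 397.
So a = 509, b = 1516, c = 397, d = 2970.
OR = (a·d)/(b·c) = (509 × 2970) / (1516 × 397) = 1511730 / 601852 = 2.51180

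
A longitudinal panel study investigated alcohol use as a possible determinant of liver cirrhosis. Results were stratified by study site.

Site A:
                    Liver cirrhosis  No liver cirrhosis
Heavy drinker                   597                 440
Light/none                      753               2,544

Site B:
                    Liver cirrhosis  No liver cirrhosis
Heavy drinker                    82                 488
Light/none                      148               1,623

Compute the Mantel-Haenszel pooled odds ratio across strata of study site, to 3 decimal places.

OR_MH = Σ(aᵢdᵢ/nᵢ) / Σ(bᵢcᵢ/nᵢ), where nᵢ is the stratum total.
Stratum 1 (Site A): n = 4334; a·d/n = 597·2544/4334 = 350.4310; b·c/n = 440·753/4334 = 76.4467
Stratum 2 (Site B): n = 2341; a·d/n = 82·1623/2341 = 56.8501; b·c/n = 488·148/2341 = 30.8518
OR_MH = (350.4310 + 56.8501) / (76.4467 + 30.8518) = 407.2811 / 107.2985 = 3.79578

3.796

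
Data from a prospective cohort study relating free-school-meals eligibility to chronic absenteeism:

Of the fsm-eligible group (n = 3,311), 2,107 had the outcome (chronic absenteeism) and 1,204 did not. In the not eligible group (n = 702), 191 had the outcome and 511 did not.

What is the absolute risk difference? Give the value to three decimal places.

From the description: a = 2107, b = 1204, c = 191, d = 511.
Risk in exposed = 2107/3311 = 0.636364; risk in unexposed = 191/702 = 0.272080.
Risk difference = 0.636364 − 0.272080 = 0.364284

0.364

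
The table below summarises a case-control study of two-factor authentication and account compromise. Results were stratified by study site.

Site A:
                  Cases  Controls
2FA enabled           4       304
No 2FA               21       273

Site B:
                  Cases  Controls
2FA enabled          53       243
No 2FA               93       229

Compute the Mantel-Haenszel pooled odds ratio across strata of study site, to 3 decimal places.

0.455

OR_MH = Σ(aᵢdᵢ/nᵢ) / Σ(bᵢcᵢ/nᵢ), where nᵢ is the stratum total.
Stratum 1 (Site A): n = 602; a·d/n = 4·273/602 = 1.8140; b·c/n = 304·21/602 = 10.6047
Stratum 2 (Site B): n = 618; a·d/n = 53·229/618 = 19.6392; b·c/n = 243·93/618 = 36.5680
OR_MH = (1.8140 + 19.6392) / (10.6047 + 36.5680) = 21.4531 / 47.1726 = 0.45478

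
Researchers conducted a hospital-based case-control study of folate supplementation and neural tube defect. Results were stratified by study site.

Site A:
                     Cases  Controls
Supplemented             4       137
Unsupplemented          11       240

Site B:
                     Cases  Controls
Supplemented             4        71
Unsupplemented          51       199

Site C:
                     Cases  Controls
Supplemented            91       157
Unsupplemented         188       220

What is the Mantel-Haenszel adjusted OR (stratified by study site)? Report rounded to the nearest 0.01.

0.59

OR_MH = Σ(aᵢdᵢ/nᵢ) / Σ(bᵢcᵢ/nᵢ), where nᵢ is the stratum total.
Stratum 1 (Site A): n = 392; a·d/n = 4·240/392 = 2.4490; b·c/n = 137·11/392 = 3.8444
Stratum 2 (Site B): n = 325; a·d/n = 4·199/325 = 2.4492; b·c/n = 71·51/325 = 11.1415
Stratum 3 (Site C): n = 656; a·d/n = 91·220/656 = 30.5183; b·c/n = 157·188/656 = 44.9939
OR_MH = (2.4490 + 2.4492 + 30.5183) / (3.8444 + 11.1415 + 44.9939) = 35.4165 / 59.9798 = 0.59047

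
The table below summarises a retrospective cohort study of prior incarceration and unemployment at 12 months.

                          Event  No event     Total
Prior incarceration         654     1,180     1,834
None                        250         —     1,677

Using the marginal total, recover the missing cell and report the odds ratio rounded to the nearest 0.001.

The missing cell is in the unexposed row: 1677 − 250 = 1427.
So a = 654, b = 1180, c = 250, d = 1427.
OR = (a·d)/(b·c) = (654 × 1427) / (1180 × 250) = 933258 / 295000 = 3.16359

3.164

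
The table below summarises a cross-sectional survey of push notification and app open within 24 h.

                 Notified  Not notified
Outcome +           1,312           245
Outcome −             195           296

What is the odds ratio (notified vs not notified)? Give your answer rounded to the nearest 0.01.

Reading the table with exposure as columns: a = 1312 (Notified, case), b = 195 (Notified, non-case), c = 245 (Not notified, case), d = 296.
OR = (a·d)/(b·c) = (1312 × 296) / (195 × 245) = 388352 / 47775 = 8.12877
The odds of app open within 24 h are about 8.13 times as high in the notified group.

8.13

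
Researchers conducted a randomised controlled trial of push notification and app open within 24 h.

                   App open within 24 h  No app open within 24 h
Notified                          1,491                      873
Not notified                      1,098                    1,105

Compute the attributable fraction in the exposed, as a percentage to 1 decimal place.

21.0

Cells: a = 1491, b = 873, c = 1098, d = 1105.
Risk in exposed = 1491/2364 = 0.63071; risk in unexposed = 1098/2203 = 0.49841.
RR = 0.63071/0.49841 = 1.26544
AR% = (RR − 1)/RR × 100 = (1.26544 − 1)/1.26544 × 100 = 20.9762%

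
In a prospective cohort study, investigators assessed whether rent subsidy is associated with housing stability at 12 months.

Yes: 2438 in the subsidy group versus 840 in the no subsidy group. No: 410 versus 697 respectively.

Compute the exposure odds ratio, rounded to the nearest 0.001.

4.934

From the description: a = 2438, b = 410, c = 840, d = 697.
OR = (a·d)/(b·c) = (2438 × 697) / (410 × 840) = 1699286 / 344400 = 4.93405
The odds of housing stability at 12 months are about 4.93 times as high in the subsidy group.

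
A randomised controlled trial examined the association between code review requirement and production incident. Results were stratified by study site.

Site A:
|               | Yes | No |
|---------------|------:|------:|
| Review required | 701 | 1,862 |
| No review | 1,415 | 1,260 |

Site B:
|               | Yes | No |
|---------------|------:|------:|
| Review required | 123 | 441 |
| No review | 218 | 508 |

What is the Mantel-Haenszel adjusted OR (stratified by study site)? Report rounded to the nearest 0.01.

OR_MH = Σ(aᵢdᵢ/nᵢ) / Σ(bᵢcᵢ/nᵢ), where nᵢ is the stratum total.
Stratum 1 (Site A): n = 5238; a·d/n = 701·1260/5238 = 168.6254; b·c/n = 1862·1415/5238 = 503.0031
Stratum 2 (Site B): n = 1290; a·d/n = 123·508/1290 = 48.4372; b·c/n = 441·218/1290 = 74.5256
OR_MH = (168.6254 + 48.4372) / (503.0031 + 74.5256) = 217.0626 / 577.5286 = 0.37585

0.38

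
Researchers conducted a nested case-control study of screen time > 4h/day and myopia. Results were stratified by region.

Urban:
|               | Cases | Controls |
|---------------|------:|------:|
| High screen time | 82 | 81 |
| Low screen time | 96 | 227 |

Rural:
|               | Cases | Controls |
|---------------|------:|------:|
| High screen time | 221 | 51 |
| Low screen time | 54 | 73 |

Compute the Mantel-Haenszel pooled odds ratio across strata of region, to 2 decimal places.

OR_MH = Σ(aᵢdᵢ/nᵢ) / Σ(bᵢcᵢ/nᵢ), where nᵢ is the stratum total.
Stratum 1 (Urban): n = 486; a·d/n = 82·227/486 = 38.3004; b·c/n = 81·96/486 = 16.0000
Stratum 2 (Rural): n = 399; a·d/n = 221·73/399 = 40.4336; b·c/n = 51·54/399 = 6.9023
OR_MH = (38.3004 + 40.4336) / (16.0000 + 6.9023) = 78.7340 / 22.9023 = 3.43783

3.44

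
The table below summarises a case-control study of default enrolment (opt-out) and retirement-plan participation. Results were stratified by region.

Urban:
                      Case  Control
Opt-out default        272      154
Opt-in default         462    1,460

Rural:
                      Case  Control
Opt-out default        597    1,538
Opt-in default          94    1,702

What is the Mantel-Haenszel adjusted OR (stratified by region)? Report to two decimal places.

6.37

OR_MH = Σ(aᵢdᵢ/nᵢ) / Σ(bᵢcᵢ/nᵢ), where nᵢ is the stratum total.
Stratum 1 (Urban): n = 2348; a·d/n = 272·1460/2348 = 169.1312; b·c/n = 154·462/2348 = 30.3015
Stratum 2 (Rural): n = 3931; a·d/n = 597·1702/3931 = 258.4823; b·c/n = 1538·94/3931 = 36.7774
OR_MH = (169.1312 + 258.4823) / (30.3015 + 36.7774) = 427.6135 / 67.0789 = 6.37478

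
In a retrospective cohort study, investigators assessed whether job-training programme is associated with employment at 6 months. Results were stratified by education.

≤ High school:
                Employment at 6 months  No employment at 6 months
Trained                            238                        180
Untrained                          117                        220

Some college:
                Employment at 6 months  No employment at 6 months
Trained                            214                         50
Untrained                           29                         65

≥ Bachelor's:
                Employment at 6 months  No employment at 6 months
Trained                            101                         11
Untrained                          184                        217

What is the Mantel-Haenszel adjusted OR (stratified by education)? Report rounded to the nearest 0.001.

OR_MH = Σ(aᵢdᵢ/nᵢ) / Σ(bᵢcᵢ/nᵢ), where nᵢ is the stratum total.
Stratum 1 (≤ High school): n = 755; a·d/n = 238·220/755 = 69.3510; b·c/n = 180·117/755 = 27.8940
Stratum 2 (Some college): n = 358; a·d/n = 214·65/358 = 38.8547; b·c/n = 50·29/358 = 4.0503
Stratum 3 (≥ Bachelor's): n = 513; a·d/n = 101·217/513 = 42.7232; b·c/n = 11·184/513 = 3.9454
OR_MH = (69.3510 + 38.8547 + 42.7232) / (27.8940 + 4.0503 + 3.9454) = 150.9289 / 35.8897 = 4.20535

4.205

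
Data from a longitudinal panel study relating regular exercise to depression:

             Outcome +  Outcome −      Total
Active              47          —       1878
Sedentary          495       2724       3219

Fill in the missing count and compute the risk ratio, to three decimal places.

0.163

The missing cell is in the exposed row: 1878 − 47 = 1831.
So a = 47, b = 1831, c = 495, d = 2724.
RR = [a/(a+b)] / [c/(c+d)] = (47/1878) / (495/3219) = 0.02503/0.15377 = 0.16275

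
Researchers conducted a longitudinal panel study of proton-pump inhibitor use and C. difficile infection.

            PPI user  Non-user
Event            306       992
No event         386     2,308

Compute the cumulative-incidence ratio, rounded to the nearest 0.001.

1.471

Reading the table with exposure as columns: a = 306 (PPI user, case), b = 386 (PPI user, non-case), c = 992 (Non-user, case), d = 2308.
Risk in exposed = 306/692 = 0.44220; risk in unexposed = 992/3300 = 0.30061.
RR = 0.44220 / 0.30061 = 1.47102
The risk among the exposed is 1.47 times that among the unexposed.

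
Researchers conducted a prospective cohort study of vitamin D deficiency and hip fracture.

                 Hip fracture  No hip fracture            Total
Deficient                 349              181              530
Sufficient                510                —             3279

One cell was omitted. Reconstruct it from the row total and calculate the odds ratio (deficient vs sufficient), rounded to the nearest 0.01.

The missing cell is in the unexposed row: 3279 − 510 = 2769.
So a = 349, b = 181, c = 510, d = 2769.
OR = (a·d)/(b·c) = (349 × 2769) / (181 × 510) = 966381 / 92310 = 10.46887

10.47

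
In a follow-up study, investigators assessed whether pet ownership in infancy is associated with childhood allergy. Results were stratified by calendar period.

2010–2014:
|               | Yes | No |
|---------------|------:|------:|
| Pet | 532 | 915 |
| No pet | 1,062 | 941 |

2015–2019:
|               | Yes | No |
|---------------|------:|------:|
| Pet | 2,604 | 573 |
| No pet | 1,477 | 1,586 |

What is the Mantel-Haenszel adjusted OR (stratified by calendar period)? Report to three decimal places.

OR_MH = Σ(aᵢdᵢ/nᵢ) / Σ(bᵢcᵢ/nᵢ), where nᵢ is the stratum total.
Stratum 1 (2010–2014): n = 3450; a·d/n = 532·941/3450 = 145.1049; b·c/n = 915·1062/3450 = 281.6609
Stratum 2 (2015–2019): n = 6240; a·d/n = 2604·1586/6240 = 661.8500; b·c/n = 573·1477/6240 = 135.6284
OR_MH = (145.1049 + 661.8500) / (281.6609 + 135.6284) = 806.9549 / 417.2892 = 1.93380

1.934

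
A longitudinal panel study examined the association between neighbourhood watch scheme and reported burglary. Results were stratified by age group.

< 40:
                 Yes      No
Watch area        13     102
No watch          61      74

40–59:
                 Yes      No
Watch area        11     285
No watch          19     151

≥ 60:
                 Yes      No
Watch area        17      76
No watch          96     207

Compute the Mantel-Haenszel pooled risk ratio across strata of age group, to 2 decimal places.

0.38

RR_MH = Σ(aᵢ·n₀ᵢ/nᵢ) / Σ(cᵢ·n₁ᵢ/nᵢ), with n₁ᵢ = aᵢ+bᵢ (exposed), n₀ᵢ = cᵢ+dᵢ (unexposed), nᵢ = n₁ᵢ+n₀ᵢ.
Stratum 1 (< 40): n₁ = 115, n₀ = 135, n = 250; a·n₀/n = 13·135/250 = 7.0200; c·n₁/n = 61·115/250 = 28.0600
Stratum 2 (40–59): n₁ = 296, n₀ = 170, n = 466; a·n₀/n = 11·170/466 = 4.0129; c·n₁/n = 19·296/466 = 12.0687
Stratum 3 (≥ 60): n₁ = 93, n₀ = 303, n = 396; a·n₀/n = 17·303/396 = 13.0076; c·n₁/n = 96·93/396 = 22.5455
RR_MH = (7.0200 + 4.0129 + 13.0076) / (28.0600 + 12.0687 + 22.5455) = 24.0405 / 62.6741 = 0.38358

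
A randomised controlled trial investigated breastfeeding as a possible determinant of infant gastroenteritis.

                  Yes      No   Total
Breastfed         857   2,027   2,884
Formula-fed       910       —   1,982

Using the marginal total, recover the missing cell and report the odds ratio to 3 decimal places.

The missing cell is in the unexposed row: 1982 − 910 = 1072.
So a = 857, b = 2027, c = 910, d = 1072.
OR = (a·d)/(b·c) = (857 × 1072) / (2027 × 910) = 918704 / 1844570 = 0.49806

0.498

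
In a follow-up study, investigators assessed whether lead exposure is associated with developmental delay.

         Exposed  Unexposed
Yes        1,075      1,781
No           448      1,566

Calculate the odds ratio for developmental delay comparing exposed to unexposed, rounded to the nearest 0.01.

Reading the table with exposure as columns: a = 1075 (Exposed, case), b = 448 (Exposed, non-case), c = 1781 (Unexposed, case), d = 1566.
OR = (a·d)/(b·c) = (1075 × 1566) / (448 × 1781) = 1683450 / 797888 = 2.10988
The odds of developmental delay are about 2.11 times as high in the exposed group.

2.11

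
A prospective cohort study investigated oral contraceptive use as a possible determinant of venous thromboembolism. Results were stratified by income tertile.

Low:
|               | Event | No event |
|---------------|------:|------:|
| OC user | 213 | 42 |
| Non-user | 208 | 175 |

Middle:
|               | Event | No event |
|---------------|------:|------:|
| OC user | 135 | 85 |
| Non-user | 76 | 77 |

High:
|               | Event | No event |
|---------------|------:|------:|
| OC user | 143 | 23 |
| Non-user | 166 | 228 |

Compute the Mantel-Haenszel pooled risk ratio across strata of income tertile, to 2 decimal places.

RR_MH = Σ(aᵢ·n₀ᵢ/nᵢ) / Σ(cᵢ·n₁ᵢ/nᵢ), with n₁ᵢ = aᵢ+bᵢ (exposed), n₀ᵢ = cᵢ+dᵢ (unexposed), nᵢ = n₁ᵢ+n₀ᵢ.
Stratum 1 (Low): n₁ = 255, n₀ = 383, n = 638; a·n₀/n = 213·383/638 = 127.8668; c·n₁/n = 208·255/638 = 83.1348
Stratum 2 (Middle): n₁ = 220, n₀ = 153, n = 373; a·n₀/n = 135·153/373 = 55.3753; c·n₁/n = 76·220/373 = 44.8257
Stratum 3 (High): n₁ = 166, n₀ = 394, n = 560; a·n₀/n = 143·394/560 = 100.6107; c·n₁/n = 166·166/560 = 49.2071
RR_MH = (127.8668 + 55.3753 + 100.6107) / (83.1348 + 44.8257 + 49.2071) = 283.8528 / 177.1677 = 1.60217

1.60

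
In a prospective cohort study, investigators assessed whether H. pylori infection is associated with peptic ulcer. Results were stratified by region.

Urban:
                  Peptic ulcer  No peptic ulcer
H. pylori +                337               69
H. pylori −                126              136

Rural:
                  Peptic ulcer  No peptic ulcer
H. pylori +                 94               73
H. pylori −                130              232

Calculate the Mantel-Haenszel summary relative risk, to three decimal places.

1.671

RR_MH = Σ(aᵢ·n₀ᵢ/nᵢ) / Σ(cᵢ·n₁ᵢ/nᵢ), with n₁ᵢ = aᵢ+bᵢ (exposed), n₀ᵢ = cᵢ+dᵢ (unexposed), nᵢ = n₁ᵢ+n₀ᵢ.
Stratum 1 (Urban): n₁ = 406, n₀ = 262, n = 668; a·n₀/n = 337·262/668 = 132.1766; c·n₁/n = 126·406/668 = 76.5808
Stratum 2 (Rural): n₁ = 167, n₀ = 362, n = 529; a·n₀/n = 94·362/529 = 64.3251; c·n₁/n = 130·167/529 = 41.0397
RR_MH = (132.1766 + 64.3251) / (76.5808 + 41.0397) = 196.5018 / 117.6205 = 1.67064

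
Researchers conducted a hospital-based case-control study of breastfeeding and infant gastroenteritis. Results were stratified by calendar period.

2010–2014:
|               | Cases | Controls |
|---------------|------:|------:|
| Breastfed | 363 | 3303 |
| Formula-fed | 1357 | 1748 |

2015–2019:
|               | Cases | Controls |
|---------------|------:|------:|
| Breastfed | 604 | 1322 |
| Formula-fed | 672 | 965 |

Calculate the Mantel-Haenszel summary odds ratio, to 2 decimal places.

0.28

OR_MH = Σ(aᵢdᵢ/nᵢ) / Σ(bᵢcᵢ/nᵢ), where nᵢ is the stratum total.
Stratum 1 (2010–2014): n = 6771; a·d/n = 363·1748/6771 = 93.7120; b·c/n = 3303·1357/6771 = 661.9659
Stratum 2 (2015–2019): n = 3563; a·d/n = 604·965/3563 = 163.5869; b·c/n = 1322·672/3563 = 249.3360
OR_MH = (93.7120 + 163.5869) / (661.9659 + 249.3360) = 257.2989 / 911.3018 = 0.28234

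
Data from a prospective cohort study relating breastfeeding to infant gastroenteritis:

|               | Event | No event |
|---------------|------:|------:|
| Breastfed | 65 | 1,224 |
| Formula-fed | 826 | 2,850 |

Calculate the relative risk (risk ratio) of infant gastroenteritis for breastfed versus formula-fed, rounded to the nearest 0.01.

Cells: a = 65, b = 1224, c = 826, d = 2850.
Risk in exposed = 65/1289 = 0.05043; risk in unexposed = 826/3676 = 0.22470.
RR = 0.05043 / 0.22470 = 0.22442
The risk is 78% lower among the exposed than among the unexposed.

0.22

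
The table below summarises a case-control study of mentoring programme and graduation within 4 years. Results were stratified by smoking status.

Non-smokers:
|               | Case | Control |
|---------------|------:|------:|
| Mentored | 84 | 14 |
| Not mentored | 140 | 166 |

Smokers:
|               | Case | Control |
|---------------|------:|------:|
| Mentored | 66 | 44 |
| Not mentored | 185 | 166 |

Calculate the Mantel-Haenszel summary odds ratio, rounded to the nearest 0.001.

OR_MH = Σ(aᵢdᵢ/nᵢ) / Σ(bᵢcᵢ/nᵢ), where nᵢ is the stratum total.
Stratum 1 (Non-smokers): n = 404; a·d/n = 84·166/404 = 34.5149; b·c/n = 14·140/404 = 4.8515
Stratum 2 (Smokers): n = 461; a·d/n = 66·166/461 = 23.7657; b·c/n = 44·185/461 = 17.6573
OR_MH = (34.5149 + 23.7657) / (4.8515 + 17.6573) = 58.2806 / 22.5088 = 2.58924

2.589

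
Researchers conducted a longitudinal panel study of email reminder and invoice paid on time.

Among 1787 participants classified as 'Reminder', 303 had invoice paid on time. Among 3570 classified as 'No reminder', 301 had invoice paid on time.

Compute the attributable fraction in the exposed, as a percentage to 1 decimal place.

50.3

From the description: a = 303, b = 1484, c = 301, d = 3269.
Risk in exposed = 303/1787 = 0.16956; risk in unexposed = 301/3570 = 0.08431.
RR = 0.16956/0.08431 = 2.01104
AR% = (RR − 1)/RR × 100 = (2.01104 − 1)/2.01104 × 100 = 50.2744%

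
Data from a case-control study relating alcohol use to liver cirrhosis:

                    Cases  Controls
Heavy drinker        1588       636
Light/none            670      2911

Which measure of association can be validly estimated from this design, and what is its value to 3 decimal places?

Cells: a = 1588, b = 636, c = 670, d = 2911.
This is a case-control study: participants were sampled on outcome status, so risks in the source population cannot be estimated directly — relative risk is not valid here. The odds ratio is the appropriate measure.
OR = (a·d)/(b·c) = (1588 × 2911) / (636 × 670) = 4622668 / 426120 = 10.84828

10.848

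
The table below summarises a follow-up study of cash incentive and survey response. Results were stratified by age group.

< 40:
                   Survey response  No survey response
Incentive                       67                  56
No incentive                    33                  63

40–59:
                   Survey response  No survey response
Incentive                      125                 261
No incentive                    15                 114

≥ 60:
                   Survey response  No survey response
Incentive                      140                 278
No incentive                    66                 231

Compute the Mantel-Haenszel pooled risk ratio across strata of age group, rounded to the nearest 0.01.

RR_MH = Σ(aᵢ·n₀ᵢ/nᵢ) / Σ(cᵢ·n₁ᵢ/nᵢ), with n₁ᵢ = aᵢ+bᵢ (exposed), n₀ᵢ = cᵢ+dᵢ (unexposed), nᵢ = n₁ᵢ+n₀ᵢ.
Stratum 1 (< 40): n₁ = 123, n₀ = 96, n = 219; a·n₀/n = 67·96/219 = 29.3699; c·n₁/n = 33·123/219 = 18.5342
Stratum 2 (40–59): n₁ = 386, n₀ = 129, n = 515; a·n₀/n = 125·129/515 = 31.3107; c·n₁/n = 15·386/515 = 11.2427
Stratum 3 (≥ 60): n₁ = 418, n₀ = 297, n = 715; a·n₀/n = 140·297/715 = 58.1538; c·n₁/n = 66·418/715 = 38.5846
RR_MH = (29.3699 + 31.3107 + 58.1538) / (18.5342 + 11.2427 + 38.5846) = 118.8344 / 68.3616 = 1.73832

1.74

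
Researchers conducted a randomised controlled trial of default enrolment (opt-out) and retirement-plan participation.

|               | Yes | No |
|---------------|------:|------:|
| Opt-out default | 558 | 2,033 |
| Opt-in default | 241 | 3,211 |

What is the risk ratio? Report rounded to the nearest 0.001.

3.085

Cells: a = 558, b = 2033, c = 241, d = 3211.
Risk in exposed = 558/2591 = 0.21536; risk in unexposed = 241/3452 = 0.06981.
RR = 0.21536 / 0.06981 = 3.08475
The risk among the exposed is 3.08 times that among the unexposed.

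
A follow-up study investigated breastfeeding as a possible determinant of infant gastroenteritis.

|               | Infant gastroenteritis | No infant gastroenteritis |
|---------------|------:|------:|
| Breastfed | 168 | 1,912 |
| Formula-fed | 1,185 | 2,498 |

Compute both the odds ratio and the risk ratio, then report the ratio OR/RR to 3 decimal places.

Cells: a = 168, b = 1912, c = 1185, d = 2498.
OR = (168·2498)/(1912·1185) = 419664/2265720 = 0.18522
Risk in exposed = 168/2080 = 0.08077; risk in unexposed = 1185/3683 = 0.32175; RR = 0.25103
OR/RR = 0.18522 / 0.25103 = 0.73785
The outcome is not rare, so the OR lies further from 1 than the RR.

0.738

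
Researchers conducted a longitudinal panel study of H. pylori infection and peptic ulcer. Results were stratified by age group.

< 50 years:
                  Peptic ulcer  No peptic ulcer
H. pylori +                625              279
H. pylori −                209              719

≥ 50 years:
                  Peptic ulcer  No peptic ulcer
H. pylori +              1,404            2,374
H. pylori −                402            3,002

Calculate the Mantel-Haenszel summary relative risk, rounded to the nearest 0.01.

RR_MH = Σ(aᵢ·n₀ᵢ/nᵢ) / Σ(cᵢ·n₁ᵢ/nᵢ), with n₁ᵢ = aᵢ+bᵢ (exposed), n₀ᵢ = cᵢ+dᵢ (unexposed), nᵢ = n₁ᵢ+n₀ᵢ.
Stratum 1 (< 50 years): n₁ = 904, n₀ = 928, n = 1832; a·n₀/n = 625·928/1832 = 316.5939; c·n₁/n = 209·904/1832 = 103.1310
Stratum 2 (≥ 50 years): n₁ = 3778, n₀ = 3404, n = 7182; a·n₀/n = 1404·3404/7182 = 665.4436; c·n₁/n = 402·3778/7182 = 211.4670
RR_MH = (316.5939 + 665.4436) / (103.1310 + 211.4670) = 982.0375 / 314.5980 = 3.12156

3.12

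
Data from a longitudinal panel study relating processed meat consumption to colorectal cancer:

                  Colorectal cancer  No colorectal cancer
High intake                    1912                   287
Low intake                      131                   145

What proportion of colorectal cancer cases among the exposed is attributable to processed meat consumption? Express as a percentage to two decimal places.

45.41

Cells: a = 1912, b = 287, c = 131, d = 145.
Risk in exposed = 1912/2199 = 0.86949; risk in unexposed = 131/276 = 0.47464.
RR = 0.86949/0.47464 = 1.83189
AR% = (RR − 1)/RR × 100 = (1.83189 − 1)/1.83189 × 100 = 45.4117%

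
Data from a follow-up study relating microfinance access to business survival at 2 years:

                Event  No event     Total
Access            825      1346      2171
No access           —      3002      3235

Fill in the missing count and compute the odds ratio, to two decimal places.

The missing cell is in the unexposed row: 3235 − 3002 = 233.
So a = 825, b = 1346, c = 233, d = 3002.
OR = (a·d)/(b·c) = (825 × 3002) / (1346 × 233) = 2476650 / 313618 = 7.89703

7.90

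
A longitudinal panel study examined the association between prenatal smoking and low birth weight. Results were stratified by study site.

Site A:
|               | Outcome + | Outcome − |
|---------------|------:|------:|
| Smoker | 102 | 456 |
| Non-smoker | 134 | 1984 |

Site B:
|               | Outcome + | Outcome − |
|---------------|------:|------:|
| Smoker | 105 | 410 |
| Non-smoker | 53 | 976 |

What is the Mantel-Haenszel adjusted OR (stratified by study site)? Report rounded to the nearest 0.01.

3.85

OR_MH = Σ(aᵢdᵢ/nᵢ) / Σ(bᵢcᵢ/nᵢ), where nᵢ is the stratum total.
Stratum 1 (Site A): n = 2676; a·d/n = 102·1984/2676 = 75.6233; b·c/n = 456·134/2676 = 22.8341
Stratum 2 (Site B): n = 1544; a·d/n = 105·976/1544 = 66.3731; b·c/n = 410·53/1544 = 14.0738
OR_MH = (75.6233 + 66.3731) / (22.8341 + 14.0738) = 141.9964 / 36.9079 = 3.84732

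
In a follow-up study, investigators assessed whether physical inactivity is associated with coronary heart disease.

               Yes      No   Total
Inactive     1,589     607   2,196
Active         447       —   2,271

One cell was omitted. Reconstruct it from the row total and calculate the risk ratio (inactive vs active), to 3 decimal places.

The missing cell is in the unexposed row: 2271 − 447 = 1824.
So a = 1589, b = 607, c = 447, d = 1824.
RR = [a/(a+b)] / [c/(c+d)] = (1589/2196) / (447/2271) = 0.72359/0.19683 = 3.67622

3.676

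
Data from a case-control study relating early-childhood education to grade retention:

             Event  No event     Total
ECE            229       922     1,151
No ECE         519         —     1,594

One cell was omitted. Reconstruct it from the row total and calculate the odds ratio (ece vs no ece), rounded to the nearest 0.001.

0.514

The missing cell is in the unexposed row: 1594 − 519 = 1075.
So a = 229, b = 922, c = 519, d = 1075.
OR = (a·d)/(b·c) = (229 × 1075) / (922 × 519) = 246175 / 478518 = 0.51445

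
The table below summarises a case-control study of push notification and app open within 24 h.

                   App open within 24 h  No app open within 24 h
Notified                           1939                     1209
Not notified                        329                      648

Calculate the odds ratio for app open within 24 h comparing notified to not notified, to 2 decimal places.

3.16

Cells: a = 1939, b = 1209, c = 329, d = 648.
OR = (a·d)/(b·c) = (1939 × 648) / (1209 × 329) = 1256472 / 397761 = 3.15886
The odds of app open within 24 h are about 3.16 times as high in the notified group.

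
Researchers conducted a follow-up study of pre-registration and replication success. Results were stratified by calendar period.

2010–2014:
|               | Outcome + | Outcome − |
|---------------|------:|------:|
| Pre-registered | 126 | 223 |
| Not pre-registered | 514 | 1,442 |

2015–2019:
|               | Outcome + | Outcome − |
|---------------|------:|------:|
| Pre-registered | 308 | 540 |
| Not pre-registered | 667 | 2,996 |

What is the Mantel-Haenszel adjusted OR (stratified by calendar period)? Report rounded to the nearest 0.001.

OR_MH = Σ(aᵢdᵢ/nᵢ) / Σ(bᵢcᵢ/nᵢ), where nᵢ is the stratum total.
Stratum 1 (2010–2014): n = 2305; a·d/n = 126·1442/2305 = 78.8252; b·c/n = 223·514/2305 = 49.7275
Stratum 2 (2015–2019): n = 4511; a·d/n = 308·2996/4511 = 204.5595; b·c/n = 540·667/4511 = 79.8448
OR_MH = (78.8252 + 204.5595) / (49.7275 + 79.8448) = 283.3847 / 129.5724 = 2.18708

2.187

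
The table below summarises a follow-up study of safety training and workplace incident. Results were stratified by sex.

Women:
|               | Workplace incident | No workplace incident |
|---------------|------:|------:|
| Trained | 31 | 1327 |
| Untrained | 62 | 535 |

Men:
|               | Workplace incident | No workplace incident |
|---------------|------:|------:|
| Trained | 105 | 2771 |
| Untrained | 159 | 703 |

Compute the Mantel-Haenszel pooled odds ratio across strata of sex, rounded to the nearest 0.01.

OR_MH = Σ(aᵢdᵢ/nᵢ) / Σ(bᵢcᵢ/nᵢ), where nᵢ is the stratum total.
Stratum 1 (Women): n = 1955; a·d/n = 31·535/1955 = 8.4834; b·c/n = 1327·62/1955 = 42.0839
Stratum 2 (Men): n = 3738; a·d/n = 105·703/3738 = 19.7472; b·c/n = 2771·159/3738 = 117.8676
OR_MH = (8.4834 + 19.7472) / (42.0839 + 117.8676) = 28.2306 / 159.9515 = 0.17649

0.18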